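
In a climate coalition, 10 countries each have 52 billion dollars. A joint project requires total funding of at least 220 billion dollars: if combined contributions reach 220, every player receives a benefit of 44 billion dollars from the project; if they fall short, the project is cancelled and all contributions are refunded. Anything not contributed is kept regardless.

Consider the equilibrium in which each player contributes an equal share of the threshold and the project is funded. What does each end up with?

Equal share of the threshold: 220/10 = 22.
At this profile no one gains by cutting their contribution: any cut drops the total below 220, the project is cancelled, contributions are refunded, and the deviator ends with 52, which is less than 52 − 22 + 44 = 74. Contributing more than 22 just wastes the excess. So contributing exactly 22 is a best response.
Each player's payoff: 52 − 22 + 44 = 74.

74 billion dollars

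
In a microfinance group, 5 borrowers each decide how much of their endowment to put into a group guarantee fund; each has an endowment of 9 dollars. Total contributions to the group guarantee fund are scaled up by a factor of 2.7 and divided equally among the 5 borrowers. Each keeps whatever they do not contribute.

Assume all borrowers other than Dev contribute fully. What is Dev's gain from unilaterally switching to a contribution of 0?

Switching from a contribution of 9 to 0 lets Dev keep an extra 9 dollars, but lowers the group guarantee fund by 9, which costs Dev their own share of that drop: 2.7/5 × 9 = 4.86.
Net gain = 9 − 4.86 = 4.14. The private return per contributed unit (0.5400) is below 1, so free-riding is indeed the best response regardless of what the others do.

4.14 dollars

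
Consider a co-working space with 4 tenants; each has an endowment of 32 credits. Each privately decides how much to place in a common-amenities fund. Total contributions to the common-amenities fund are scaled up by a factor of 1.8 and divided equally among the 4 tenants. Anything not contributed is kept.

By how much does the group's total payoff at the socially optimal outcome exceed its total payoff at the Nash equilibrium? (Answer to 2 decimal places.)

102.40 credits

Each contributed unit returns 1.8/4 = 0.4500 to its contributor — below 1 — so contributing 0 is dominant for every player. At the Nash equilibrium everyone keeps their 32, and the group total is 4 × 32 = 128.
Each contributed unit returns 1.800 to the group as a whole (0.4500 to each of 4 players), which exceeds 1, so the social optimum is full contribution: group total = 1.800 × 128 = 230.40.
Efficiency loss = 230.40 − 128 = 102.40.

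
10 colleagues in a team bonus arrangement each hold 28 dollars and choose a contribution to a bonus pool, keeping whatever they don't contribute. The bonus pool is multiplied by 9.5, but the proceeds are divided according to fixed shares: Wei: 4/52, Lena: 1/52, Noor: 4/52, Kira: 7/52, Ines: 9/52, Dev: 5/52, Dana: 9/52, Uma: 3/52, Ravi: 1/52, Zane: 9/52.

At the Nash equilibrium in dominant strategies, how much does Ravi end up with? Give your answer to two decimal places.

48.46 dollars

For player j, contributing a unit is worthwhile iff 9.5 × (j's share) ≥ 1, i.e. iff j's share is at least 0.1053.
Kira, Ines, Dana and Zane are above the threshold, contributing 28 each; the remaining 6 contribute 0. Total contributed: 112.
Ravi keeps 28 and receives 9.5 × 112 × 1/52 = 20.46 from the bonus pool, for a payoff of 48.46.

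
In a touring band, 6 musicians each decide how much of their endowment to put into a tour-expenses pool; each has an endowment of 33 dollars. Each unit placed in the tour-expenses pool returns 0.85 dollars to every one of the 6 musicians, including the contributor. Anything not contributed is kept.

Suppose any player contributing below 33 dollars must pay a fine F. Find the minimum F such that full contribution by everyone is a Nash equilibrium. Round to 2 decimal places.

Given the others contribute fully, the best deviation is to contribute 0 (any partial contribution still incurs the fine and gives up units whose private return 0.85 is below 1).
Deviating from 33 to 0 saves 33 dollars but forfeits the deviator's share of the drop in the tour-expenses pool: 0.85 × 33 = 28.05.
So the deviation gain is 33 − 28.05 = 4.95, and the fine must be at least 4.95 dollars to wipe it out.

4.95 dollars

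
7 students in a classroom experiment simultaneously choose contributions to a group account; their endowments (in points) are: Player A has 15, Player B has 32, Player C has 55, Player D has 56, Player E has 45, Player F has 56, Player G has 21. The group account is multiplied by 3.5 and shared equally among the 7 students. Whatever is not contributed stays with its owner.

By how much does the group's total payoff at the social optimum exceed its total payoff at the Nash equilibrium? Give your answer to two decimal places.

The private return per contributed unit is 3.5/7 = 0.5000 < 1 for every player regardless of endowment, so the Nash equilibrium is zero contribution and the group total is Σ E_j = 15 + 32 + 55 + 56 + 45 + 56 + 21 = 280.
Each contributed unit returns 3.500 to the group, so the social optimum is full contribution by everyone: group total = 3.500 × 280 = 980.00.
Efficiency loss = (3.500 − 1) × 280 = 700.00.

700.00 points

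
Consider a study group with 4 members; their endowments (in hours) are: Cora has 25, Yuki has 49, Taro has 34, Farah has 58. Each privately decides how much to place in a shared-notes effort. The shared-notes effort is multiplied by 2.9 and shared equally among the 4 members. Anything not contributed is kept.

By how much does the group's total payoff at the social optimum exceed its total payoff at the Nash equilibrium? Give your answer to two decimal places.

315.40 hours

The private return per contributed unit is 2.9/4 = 0.7250 < 1 for every player regardless of endowment, so the Nash equilibrium is zero contribution and the group total is Σ E_j = 25 + 49 + 34 + 58 = 166.
Each contributed unit returns 2.900 to the group, so the social optimum is full contribution by everyone: group total = 2.900 × 166 = 481.40.
Efficiency loss = (2.900 − 1) × 166 = 315.40.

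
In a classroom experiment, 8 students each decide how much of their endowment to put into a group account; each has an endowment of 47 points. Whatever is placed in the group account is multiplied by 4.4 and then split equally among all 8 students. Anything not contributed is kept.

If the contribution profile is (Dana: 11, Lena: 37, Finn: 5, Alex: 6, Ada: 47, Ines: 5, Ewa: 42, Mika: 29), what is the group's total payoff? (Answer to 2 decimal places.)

Total contributed: 11 + 37 + 5 + 6 + 47 + 5 + 42 + 29 = 182; total kept: 8 × 47 − 182 = 194.
The group account pays out 4.4 × 182 = 800.80 in aggregate.
Group total = 194 + 800.80 = 994.80.

994.80 points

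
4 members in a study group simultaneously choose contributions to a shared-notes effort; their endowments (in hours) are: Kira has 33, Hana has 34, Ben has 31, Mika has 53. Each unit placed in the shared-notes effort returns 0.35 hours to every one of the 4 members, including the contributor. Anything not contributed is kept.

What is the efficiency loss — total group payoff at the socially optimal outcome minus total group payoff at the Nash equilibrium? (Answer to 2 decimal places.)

60.40 hours

The private return per contributed unit is 0.35 < 1 for everyone, so the Nash equilibrium is zero contribution and the group total is Σ E_j = 33 + 34 + 31 + 53 = 151.
Each contributed unit returns 1.400 to the group, so the social optimum is full contribution by everyone: group total = 1.400 × 151 = 211.40.
Efficiency loss = (1.400 − 1) × 151 = 60.40.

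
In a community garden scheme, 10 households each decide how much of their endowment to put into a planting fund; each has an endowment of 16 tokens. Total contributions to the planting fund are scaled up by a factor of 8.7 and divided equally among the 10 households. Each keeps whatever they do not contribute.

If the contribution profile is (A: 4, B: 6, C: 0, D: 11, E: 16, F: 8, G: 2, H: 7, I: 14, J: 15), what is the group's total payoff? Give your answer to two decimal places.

799.10 tokens

Total contributed: 4 + 6 + 0 + 11 + 16 + 8 + 2 + 7 + 14 + 15 = 83; total kept: 10 × 16 − 83 = 77.
The planting fund pays out 8.7 × 83 = 722.10 in aggregate.
Group total = 77 + 722.10 = 799.10.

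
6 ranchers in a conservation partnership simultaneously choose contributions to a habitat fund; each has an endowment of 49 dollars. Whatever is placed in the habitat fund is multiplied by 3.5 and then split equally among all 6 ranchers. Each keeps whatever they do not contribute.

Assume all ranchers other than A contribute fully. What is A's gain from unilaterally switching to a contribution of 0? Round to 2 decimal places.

Switching from a contribution of 49 to 0 lets A keep an extra 49 dollars, but lowers the habitat fund by 49, which costs A their own share of that drop: 3.5/6 × 49 = 28.58.
Net gain = 49 − 28.58 = 20.42. The private return per contributed unit (0.5833) is below 1, so free-riding is indeed the best response regardless of what the others do.

20.42 dollars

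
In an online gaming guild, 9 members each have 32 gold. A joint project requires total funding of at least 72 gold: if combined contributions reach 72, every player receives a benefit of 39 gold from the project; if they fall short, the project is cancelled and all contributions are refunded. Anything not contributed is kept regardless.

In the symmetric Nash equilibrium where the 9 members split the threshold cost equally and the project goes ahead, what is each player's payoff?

Equal share of the threshold: 72/9 = 8.
At this profile no one gains by cutting their contribution: any cut drops the total below 72, the project is cancelled, contributions are refunded, and the deviator ends with 32, which is less than 32 − 8 + 39 = 63. Contributing more than 8 just wastes the excess. So contributing exactly 8 is a best response.
Each player's payoff: 32 − 8 + 39 = 63.

63 gold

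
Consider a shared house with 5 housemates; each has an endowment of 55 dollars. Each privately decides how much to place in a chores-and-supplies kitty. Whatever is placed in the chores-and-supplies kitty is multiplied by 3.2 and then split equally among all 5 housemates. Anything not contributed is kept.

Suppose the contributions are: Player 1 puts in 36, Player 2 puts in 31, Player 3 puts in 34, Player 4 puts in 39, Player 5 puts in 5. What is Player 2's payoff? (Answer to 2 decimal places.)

Total contributed: 36 + 31 + 34 + 39 + 5 = 145.
Each receives 3.2 × 145 / 5 = 92.80 from the chores-and-supplies kitty.
Player 2 keeps 55 − 31 = 24, so Player 2's payoff is 24 + 92.80 = 116.80.

116.80 dollars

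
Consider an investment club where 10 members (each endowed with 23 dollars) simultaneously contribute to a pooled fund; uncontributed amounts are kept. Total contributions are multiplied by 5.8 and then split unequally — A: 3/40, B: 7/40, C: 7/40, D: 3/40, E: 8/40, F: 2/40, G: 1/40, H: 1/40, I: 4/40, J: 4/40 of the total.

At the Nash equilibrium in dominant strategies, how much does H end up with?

A player with share s gets back 5.8·s per unit contributed, so full contribution is dominant for anyone with s > 1/5.8 = 0.1724 and zero contribution is dominant for anyone below.
The shares above 0.1724 belong to B, C and E, contributing 23 each; the remaining 7 contribute 0. Total contributed: 69.
H keeps 23 and receives 5.8 × 69 × 1/40 = 10.01 from the pooled fund, for a payoff of 33.01.

33.01 dollars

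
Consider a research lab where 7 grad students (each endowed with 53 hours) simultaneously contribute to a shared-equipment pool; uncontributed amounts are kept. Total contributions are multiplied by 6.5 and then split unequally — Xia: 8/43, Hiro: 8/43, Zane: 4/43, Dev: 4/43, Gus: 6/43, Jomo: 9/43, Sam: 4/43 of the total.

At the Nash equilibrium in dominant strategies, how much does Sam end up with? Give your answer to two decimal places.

149.14 hours

For player j, contributing a unit is worthwhile iff 6.5 × (j's share) ≥ 1, i.e. iff j's share is at least 0.1538.
The shares above 0.1538 belong to Xia, Hiro and Jomo, contributing 53 each; the remaining 4 contribute 0. Total contributed: 159.
Sam keeps 53 and receives 6.5 × 159 × 4/43 = 96.14 from the shared-equipment pool, for a payoff of 149.14.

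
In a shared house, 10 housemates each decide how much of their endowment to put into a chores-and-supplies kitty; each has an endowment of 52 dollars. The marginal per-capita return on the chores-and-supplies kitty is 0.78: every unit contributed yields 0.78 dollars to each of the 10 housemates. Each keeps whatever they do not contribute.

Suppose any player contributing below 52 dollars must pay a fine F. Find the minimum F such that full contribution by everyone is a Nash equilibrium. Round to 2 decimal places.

Given the others contribute fully, the best deviation is to contribute 0 (any partial contribution still incurs the fine and gives up units whose private return 0.78 is below 1).
Deviating from 52 to 0 saves 52 dollars but forfeits the deviator's share of the drop in the chores-and-supplies kitty: 0.78 × 52 = 40.56.
So the deviation gain is 52 − 40.56 = 11.44, and the fine must be at least 11.44 dollars to wipe it out.

11.44 dollars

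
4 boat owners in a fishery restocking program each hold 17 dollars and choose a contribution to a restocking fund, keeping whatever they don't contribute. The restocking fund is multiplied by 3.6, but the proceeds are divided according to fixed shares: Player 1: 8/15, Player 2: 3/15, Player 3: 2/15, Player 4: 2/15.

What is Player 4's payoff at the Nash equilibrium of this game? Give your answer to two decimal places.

Player j's private return per contributed unit is 3.6 × (j's share). Contributing is weakly dominant for j when that share is at least 1/3.6 = 0.2778, and contributing 0 is dominant otherwise.
Only Player 1 (8/15) clears that bar, contributing 17; the remaining 3 contribute 0. Total contributed: 17.
Player 4 keeps 17 and receives 3.6 × 17 × 2/15 = 8.16 from the restocking fund, for a payoff of 25.16.

25.16 dollars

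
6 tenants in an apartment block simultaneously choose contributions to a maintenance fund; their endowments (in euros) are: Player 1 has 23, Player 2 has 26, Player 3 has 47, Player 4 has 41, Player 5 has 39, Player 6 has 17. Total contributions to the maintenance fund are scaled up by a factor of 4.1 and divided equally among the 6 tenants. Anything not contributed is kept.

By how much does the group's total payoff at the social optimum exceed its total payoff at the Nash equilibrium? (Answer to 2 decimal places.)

The private return per contributed unit is 4.1/6 = 0.6833 < 1 for every player regardless of endowment, so the Nash equilibrium is zero contribution and the group total is Σ E_j = 23 + 26 + 47 + 41 + 39 + 17 = 193.
Each contributed unit returns 4.100 to the group, so the social optimum is full contribution by everyone: group total = 4.100 × 193 = 791.30.
Efficiency loss = (4.100 − 1) × 193 = 598.30.

598.30 euros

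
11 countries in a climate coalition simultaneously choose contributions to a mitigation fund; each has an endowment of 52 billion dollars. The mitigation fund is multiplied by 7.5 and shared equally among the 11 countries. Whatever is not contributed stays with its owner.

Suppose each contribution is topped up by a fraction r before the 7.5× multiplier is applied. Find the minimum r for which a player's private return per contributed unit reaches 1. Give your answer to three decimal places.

0.467

With matching at rate r, one contributed unit becomes (1 + r) in the mitigation fund and returns 7.5 × (1 + r) / 11 to the contributor.
Setting this equal to 1: 1 + r = 11/7.5 = 1.4667.
So the minimum matching rate is r = 1.4667 − 1 = 0.467.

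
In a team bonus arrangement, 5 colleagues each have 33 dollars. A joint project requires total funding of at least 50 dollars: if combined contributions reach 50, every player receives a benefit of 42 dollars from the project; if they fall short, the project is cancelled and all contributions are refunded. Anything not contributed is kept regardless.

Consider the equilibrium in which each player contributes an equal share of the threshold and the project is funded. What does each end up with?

Equal share of the threshold: 50/5 = 10.
At this profile no one gains by cutting their contribution: any cut drops the total below 50, the project is cancelled, contributions are refunded, and the deviator ends with 33, which is less than 33 − 10 + 42 = 65. Contributing more than 10 just wastes the excess. So contributing exactly 10 is a best response.
Each player's payoff: 33 − 10 + 42 = 65.

65 dollars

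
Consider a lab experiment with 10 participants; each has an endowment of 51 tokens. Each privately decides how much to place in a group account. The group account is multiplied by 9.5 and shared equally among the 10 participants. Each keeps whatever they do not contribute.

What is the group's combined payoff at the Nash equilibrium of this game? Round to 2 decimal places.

Each contributed unit returns 9.5/10 = 0.9500 to its contributor — below 1 — so contributing 0 is dominant for every player. At the Nash equilibrium everyone keeps their 51, and the group total is 10 × 51 = 510.

510.00 tokens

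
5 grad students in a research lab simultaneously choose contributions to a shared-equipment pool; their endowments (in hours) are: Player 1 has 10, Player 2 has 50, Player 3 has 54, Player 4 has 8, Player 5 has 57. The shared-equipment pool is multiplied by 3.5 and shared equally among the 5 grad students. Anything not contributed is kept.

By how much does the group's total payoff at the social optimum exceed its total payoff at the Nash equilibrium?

447.50 hours

The private return per contributed unit is 3.5/5 = 0.7000 < 1 for every player regardless of endowment, so the Nash equilibrium is zero contribution and the group total is Σ E_j = 10 + 50 + 54 + 8 + 57 = 179.
Each contributed unit returns 3.500 to the group, so the social optimum is full contribution by everyone: group total = 3.500 × 179 = 626.50.
Efficiency loss = (3.500 − 1) × 179 = 447.50.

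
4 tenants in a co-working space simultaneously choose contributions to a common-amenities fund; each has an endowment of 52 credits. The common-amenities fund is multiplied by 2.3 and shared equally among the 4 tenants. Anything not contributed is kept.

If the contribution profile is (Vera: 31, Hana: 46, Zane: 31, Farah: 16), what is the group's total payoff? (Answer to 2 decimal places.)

369.20 credits

Total contributed: 31 + 46 + 31 + 16 = 124; total kept: 4 × 52 − 124 = 84.
The common-amenities fund pays out 2.3 × 124 = 285.20 in aggregate.
Group total = 84 + 285.20 = 369.20.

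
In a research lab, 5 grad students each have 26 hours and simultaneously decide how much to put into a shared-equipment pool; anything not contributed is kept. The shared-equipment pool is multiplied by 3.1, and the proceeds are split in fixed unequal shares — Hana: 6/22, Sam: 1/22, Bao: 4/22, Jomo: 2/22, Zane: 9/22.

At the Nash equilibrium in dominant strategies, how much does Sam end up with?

Player j's private return per contributed unit is 3.1 × (j's share). Contributing is weakly dominant for j when that share is at least 1/3.1 = 0.3226, and contributing 0 is dominant otherwise.
The only share above 0.3226 is Zane's 9/22, contributing 26; the remaining 4 contribute 0. Total contributed: 26.
Sam keeps 26 and receives 3.1 × 26 × 1/22 = 3.66 from the shared-equipment pool, for a payoff of 29.66.

29.66 hours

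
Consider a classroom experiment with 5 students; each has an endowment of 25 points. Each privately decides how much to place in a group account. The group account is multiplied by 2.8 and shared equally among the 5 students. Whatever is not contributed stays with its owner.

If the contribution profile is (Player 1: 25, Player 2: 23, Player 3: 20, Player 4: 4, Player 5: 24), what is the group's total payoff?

Total contributed: 25 + 23 + 20 + 4 + 24 = 96; total kept: 5 × 25 − 96 = 29.
The group account pays out 2.8 × 96 = 268.80 in aggregate.
Group total = 29 + 268.80 = 297.80.

297.80 points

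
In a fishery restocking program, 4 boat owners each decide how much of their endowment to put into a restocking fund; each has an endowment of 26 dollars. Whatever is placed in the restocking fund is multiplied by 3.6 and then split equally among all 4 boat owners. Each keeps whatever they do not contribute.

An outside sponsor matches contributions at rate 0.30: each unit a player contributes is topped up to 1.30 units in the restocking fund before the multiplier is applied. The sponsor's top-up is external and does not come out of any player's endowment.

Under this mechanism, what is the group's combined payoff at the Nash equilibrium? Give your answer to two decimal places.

486.72 dollars

Under the mechanism each unit contributed yields 3.6 × 1.30 / 4 = 1.1700 back to its contributor per unit of net cost, which exceeds 1, making full contribution the dominant choice for everyone.
So the Nash equilibrium is full contribution by all 4; the group earns 3.6 × 1.30 × 104 = 486.72.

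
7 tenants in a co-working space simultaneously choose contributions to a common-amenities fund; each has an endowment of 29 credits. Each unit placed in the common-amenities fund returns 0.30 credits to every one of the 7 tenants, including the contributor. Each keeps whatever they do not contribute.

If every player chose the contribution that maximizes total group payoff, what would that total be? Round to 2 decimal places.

426.30 credits

Each contributed unit returns 2.100 to the group as a whole (0.30 to each of 7 players), which exceeds 1, so the social optimum is full contribution: group total = 2.100 × 203 = 426.30.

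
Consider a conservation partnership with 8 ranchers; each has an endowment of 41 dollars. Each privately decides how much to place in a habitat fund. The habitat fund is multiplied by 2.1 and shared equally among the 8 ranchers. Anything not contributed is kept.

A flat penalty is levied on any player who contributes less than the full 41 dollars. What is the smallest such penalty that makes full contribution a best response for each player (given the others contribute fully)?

30.24 dollars

Given the others contribute fully, the best deviation is to contribute 0 (any partial contribution still incurs the fine and gives up units whose private return 0.2625 is below 1).
Deviating from 41 to 0 saves 41 dollars but forfeits the deviator's share of the drop in the habitat fund: 2.1/8 × 41 = 10.76.
So the deviation gain is 41 − 10.76 = 30.24, and the fine must be at least 30.24 dollars to wipe it out.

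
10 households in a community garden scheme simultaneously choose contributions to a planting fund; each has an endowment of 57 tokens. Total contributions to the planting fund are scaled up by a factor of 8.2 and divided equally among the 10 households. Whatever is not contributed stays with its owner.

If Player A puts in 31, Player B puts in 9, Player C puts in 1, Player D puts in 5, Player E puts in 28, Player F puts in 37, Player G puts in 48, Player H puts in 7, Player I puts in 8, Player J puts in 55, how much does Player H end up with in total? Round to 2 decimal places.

Total contributed: 31 + 9 + 1 + 5 + 28 + 37 + 48 + 7 + 8 + 55 = 229.
Each receives 8.2 × 229 / 10 = 187.78 from the planting fund.
Player H keeps 57 − 7 = 50, so Player H's payoff is 50 + 187.78 = 237.78.

237.78 tokens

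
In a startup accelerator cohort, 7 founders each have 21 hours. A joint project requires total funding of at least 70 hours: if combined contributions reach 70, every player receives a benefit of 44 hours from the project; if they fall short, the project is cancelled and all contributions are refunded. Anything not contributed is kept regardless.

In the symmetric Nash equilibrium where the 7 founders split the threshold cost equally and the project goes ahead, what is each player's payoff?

Equal share of the threshold: 70/7 = 10.
At this profile no one gains by cutting their contribution: any cut drops the total below 70, the project is cancelled, contributions are refunded, and the deviator ends with 21, which is less than 21 − 10 + 44 = 55. Contributing more than 10 just wastes the excess. So contributing exactly 10 is a best response.
Each player's payoff: 21 − 10 + 44 = 55.

55 hours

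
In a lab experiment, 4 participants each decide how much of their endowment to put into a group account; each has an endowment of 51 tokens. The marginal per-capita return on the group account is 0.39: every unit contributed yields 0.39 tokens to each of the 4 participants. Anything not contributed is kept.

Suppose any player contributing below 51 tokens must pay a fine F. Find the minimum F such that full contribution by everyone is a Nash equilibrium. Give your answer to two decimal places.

31.11 tokens

Given the others contribute fully, the best deviation is to contribute 0 (any partial contribution still incurs the fine and gives up units whose private return 0.39 is below 1).
Deviating from 51 to 0 saves 51 tokens but forfeits the deviator's share of the drop in the group account: 0.39 × 51 = 19.89.
So the deviation gain is 51 − 19.89 = 31.11, and the fine must be at least 31.11 tokens to wipe it out.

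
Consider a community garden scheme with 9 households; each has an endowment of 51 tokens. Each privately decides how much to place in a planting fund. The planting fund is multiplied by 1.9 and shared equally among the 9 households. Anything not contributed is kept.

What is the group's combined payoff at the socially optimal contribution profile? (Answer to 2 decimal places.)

Each contributed unit returns 1.900 to the group as a whole (0.2111 to each of 9 players), which exceeds 1, so the social optimum is full contribution: group total = 1.900 × 459 = 872.10.

872.10 tokens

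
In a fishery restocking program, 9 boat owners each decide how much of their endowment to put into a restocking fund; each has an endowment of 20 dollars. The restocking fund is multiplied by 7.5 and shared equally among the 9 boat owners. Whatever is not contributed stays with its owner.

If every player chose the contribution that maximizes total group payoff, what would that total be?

Each contributed unit returns 7.500 to the group as a whole (0.8333 to each of 9 players), which exceeds 1, so the social optimum is full contribution: group total = 7.500 × 180 = 1350.00.

1350.00 dollars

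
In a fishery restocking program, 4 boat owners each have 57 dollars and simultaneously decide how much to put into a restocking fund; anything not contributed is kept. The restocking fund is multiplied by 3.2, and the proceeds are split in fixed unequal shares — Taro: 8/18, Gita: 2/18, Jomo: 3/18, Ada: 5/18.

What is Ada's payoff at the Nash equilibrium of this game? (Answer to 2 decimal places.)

Each unit j contributes comes back to j as 3.2 × (j's share), so j prefers to contribute only if that share exceeds 1/3.2 = 0.3125; otherwise keeping the unit dominates.
The only share above 0.3125 is Taro's 8/18, contributing 57; the remaining 3 contribute 0. Total contributed: 57.
Ada keeps 57 and receives 3.2 × 57 × 5/18 = 50.67 from the restocking fund, for a payoff of 107.67.

107.67 dollars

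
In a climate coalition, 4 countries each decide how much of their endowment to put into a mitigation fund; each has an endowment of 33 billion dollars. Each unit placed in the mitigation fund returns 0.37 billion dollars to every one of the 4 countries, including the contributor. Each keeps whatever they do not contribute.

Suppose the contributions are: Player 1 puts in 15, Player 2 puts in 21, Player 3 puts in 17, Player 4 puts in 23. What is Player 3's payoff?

44.12 billion dollars

Total contributed: 15 + 21 + 17 + 23 = 76.
Each receives 0.37 × 76 = 28.12 from the mitigation fund.
Player 3 keeps 33 − 17 = 16, so Player 3's payoff is 16 + 28.12 = 44.12.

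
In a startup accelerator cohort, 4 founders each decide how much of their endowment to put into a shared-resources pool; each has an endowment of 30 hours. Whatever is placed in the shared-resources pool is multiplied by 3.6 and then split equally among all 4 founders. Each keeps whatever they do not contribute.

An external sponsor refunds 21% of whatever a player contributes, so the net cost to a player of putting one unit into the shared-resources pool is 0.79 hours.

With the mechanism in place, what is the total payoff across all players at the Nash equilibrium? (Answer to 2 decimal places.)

457.20 hours

Under the mechanism each unit contributed yields (3.6/4) / 0.79 = 1.1392 back to its contributor per unit of net cost, which exceeds 1, making full contribution the dominant choice for everyone.
At the Nash equilibrium everyone contributes 30. Group total payoff = 4 × (30 × 0.21 + 3.6 × 30) = 457.20.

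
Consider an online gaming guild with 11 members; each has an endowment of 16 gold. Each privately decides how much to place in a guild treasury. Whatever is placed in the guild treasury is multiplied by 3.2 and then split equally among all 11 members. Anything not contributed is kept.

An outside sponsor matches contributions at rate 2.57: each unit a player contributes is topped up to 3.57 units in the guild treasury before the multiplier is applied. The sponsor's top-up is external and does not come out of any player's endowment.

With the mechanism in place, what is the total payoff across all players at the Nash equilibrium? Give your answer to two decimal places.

2010.62 gold

The effective private return per unit is now 3.2 × 3.57 / 11 = 1.0385 > 1, so every player's dominant strategy flips to full contribution.
At the Nash equilibrium everyone contributes 16. Group total payoff = 3.2 × 3.57 × 176 = 2010.62.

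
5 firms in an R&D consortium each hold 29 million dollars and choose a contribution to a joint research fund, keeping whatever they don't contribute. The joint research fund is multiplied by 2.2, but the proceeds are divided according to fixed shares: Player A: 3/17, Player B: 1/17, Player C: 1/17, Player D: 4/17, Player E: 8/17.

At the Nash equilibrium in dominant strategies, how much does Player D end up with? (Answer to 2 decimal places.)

44.01 million dollars

For player j, contributing a unit is worthwhile iff 2.2 × (j's share) ≥ 1, i.e. iff j's share is at least 0.4545.
Only Player E (8/17) clears that bar, contributing 29; the remaining 4 contribute 0. Total contributed: 29.
Player D keeps 29 and receives 2.2 × 29 × 4/17 = 15.01 from the joint research fund, for a payoff of 44.01.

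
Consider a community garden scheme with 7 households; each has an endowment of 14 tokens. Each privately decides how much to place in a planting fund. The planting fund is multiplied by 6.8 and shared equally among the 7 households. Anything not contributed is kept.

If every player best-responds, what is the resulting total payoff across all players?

Each contributed unit returns 6.8/7 = 0.9714 to its contributor — below 1 — so contributing 0 is dominant for every player. At the Nash equilibrium everyone keeps their 14, and the group total is 7 × 14 = 98.

98.00 tokens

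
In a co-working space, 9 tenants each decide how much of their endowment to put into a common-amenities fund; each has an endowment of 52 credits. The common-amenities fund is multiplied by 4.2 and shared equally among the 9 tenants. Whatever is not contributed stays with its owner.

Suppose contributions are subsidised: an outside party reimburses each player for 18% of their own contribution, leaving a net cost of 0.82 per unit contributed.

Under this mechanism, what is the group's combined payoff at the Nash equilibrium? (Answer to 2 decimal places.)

468.00 credits

The effective private return is (4.2/9) / 0.82 = 0.5691, which is still under 1, so the mechanism doesn't change anyone's dominant strategy: zero contribution.
Everyone keeps their endowment and the group total is 9 × 52 = 468.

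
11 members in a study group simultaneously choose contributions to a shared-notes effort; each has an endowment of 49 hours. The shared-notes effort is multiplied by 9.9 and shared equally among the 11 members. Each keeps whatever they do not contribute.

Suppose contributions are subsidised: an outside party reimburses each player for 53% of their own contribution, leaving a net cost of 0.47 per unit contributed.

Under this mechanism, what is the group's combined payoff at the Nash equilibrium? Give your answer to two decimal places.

5621.77 hours

Under the mechanism each unit contributed yields (9.9/11) / 0.47 = 1.9149 back to its contributor per unit of net cost, which exceeds 1, making full contribution the dominant choice for everyone.
At the Nash equilibrium everyone contributes 49. Group total payoff = 11 × (49 × 0.53 + 9.9 × 49) = 5621.77.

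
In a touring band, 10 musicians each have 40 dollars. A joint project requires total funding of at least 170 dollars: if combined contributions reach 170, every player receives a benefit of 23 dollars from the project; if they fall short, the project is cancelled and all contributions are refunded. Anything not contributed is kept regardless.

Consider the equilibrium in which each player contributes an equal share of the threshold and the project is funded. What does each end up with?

46 dollars

Equal share of the threshold: 170/10 = 17.
At this profile no one gains by cutting their contribution: any cut drops the total below 170, the project is cancelled, contributions are refunded, and the deviator ends with 40, which is less than 40 − 17 + 23 = 46. Contributing more than 17 just wastes the excess. So contributing exactly 17 is a best response.
Each player's payoff: 40 − 17 + 23 = 46.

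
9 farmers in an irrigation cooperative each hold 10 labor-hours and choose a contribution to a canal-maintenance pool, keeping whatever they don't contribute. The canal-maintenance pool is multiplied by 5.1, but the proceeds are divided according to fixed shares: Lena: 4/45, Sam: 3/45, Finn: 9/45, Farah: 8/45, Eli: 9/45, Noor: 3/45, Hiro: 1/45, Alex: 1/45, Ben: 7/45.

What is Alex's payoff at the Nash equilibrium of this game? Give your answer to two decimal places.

For player j, contributing a unit is worthwhile iff 5.1 × (j's share) ≥ 1, i.e. iff j's share is at least 0.1961.
Finn and Eli are above the threshold, contributing 10 each; the remaining 7 contribute 0. Total contributed: 20.
Alex keeps 10 and receives 5.1 × 20 × 1/45 = 2.27 from the canal-maintenance pool, for a payoff of 12.27.

12.27 labor-hours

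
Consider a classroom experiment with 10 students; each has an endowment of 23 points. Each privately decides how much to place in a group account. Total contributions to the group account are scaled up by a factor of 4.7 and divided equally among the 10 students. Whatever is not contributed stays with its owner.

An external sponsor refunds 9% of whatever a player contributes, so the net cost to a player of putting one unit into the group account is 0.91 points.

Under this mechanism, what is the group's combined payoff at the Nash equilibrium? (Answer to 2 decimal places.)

The effective private return is (4.7/10) / 0.91 = 0.5165, which is still under 1, so the mechanism doesn't change anyone's dominant strategy: zero contribution.
At the Nash equilibrium no one contributes; group total payoff = 10 × 23 = 230.

230.00 points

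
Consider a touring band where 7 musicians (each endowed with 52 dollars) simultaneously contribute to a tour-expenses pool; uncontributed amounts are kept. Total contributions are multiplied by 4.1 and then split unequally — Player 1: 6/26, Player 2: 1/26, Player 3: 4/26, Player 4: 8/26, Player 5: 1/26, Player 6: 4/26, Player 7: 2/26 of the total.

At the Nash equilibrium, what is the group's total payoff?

525.20 dollars

Player j's private return per contributed unit is 4.1 × (j's share). Contributing is weakly dominant for j when that share is at least 1/4.1 = 0.2439, and contributing 0 is dominant otherwise.
Only Player 4 (8/26) clears that bar, contributing 52; the remaining 6 contribute 0. Total contributed: 52.
The tour-expenses pool pays out 4.1 × 52 = 213.20 in total (split across the unequal shares, but the aggregate is all that matters for the group sum).
The 6 free-riders keep 52 each, adding 312. Group total = 312 + 213.20 = 525.20.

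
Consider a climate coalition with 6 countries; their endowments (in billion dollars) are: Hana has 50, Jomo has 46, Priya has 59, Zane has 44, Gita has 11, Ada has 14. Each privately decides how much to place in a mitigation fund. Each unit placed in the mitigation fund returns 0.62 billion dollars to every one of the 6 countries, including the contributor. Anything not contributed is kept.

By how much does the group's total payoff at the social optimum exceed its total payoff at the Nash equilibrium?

609.28 billion dollars

The private return per contributed unit is 0.62 < 1 for everyone, so the Nash equilibrium is zero contribution and the group total is Σ E_j = 50 + 46 + 59 + 44 + 11 + 14 = 224.
Each contributed unit returns 3.720 to the group, so the social optimum is full contribution by everyone: group total = 3.720 × 224 = 833.28.
Efficiency loss = (3.720 − 1) × 224 = 609.28.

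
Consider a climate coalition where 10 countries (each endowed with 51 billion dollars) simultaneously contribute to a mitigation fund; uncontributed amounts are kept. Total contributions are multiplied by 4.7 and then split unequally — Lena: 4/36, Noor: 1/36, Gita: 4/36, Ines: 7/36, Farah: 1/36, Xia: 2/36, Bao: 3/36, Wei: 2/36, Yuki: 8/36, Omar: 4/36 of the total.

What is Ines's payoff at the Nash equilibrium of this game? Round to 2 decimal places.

A player with share s gets back 4.7·s per unit contributed, so full contribution is dominant for anyone with s > 1/4.7 = 0.2128 and zero contribution is dominant for anyone below.
Yuki alone (share 8/36) is above the threshold, contributing 51; the remaining 9 contribute 0. Total contributed: 51.
Ines keeps 51 and receives 4.7 × 51 × 7/36 = 46.61 from the mitigation fund, for a payoff of 97.61.

97.61 billion dollars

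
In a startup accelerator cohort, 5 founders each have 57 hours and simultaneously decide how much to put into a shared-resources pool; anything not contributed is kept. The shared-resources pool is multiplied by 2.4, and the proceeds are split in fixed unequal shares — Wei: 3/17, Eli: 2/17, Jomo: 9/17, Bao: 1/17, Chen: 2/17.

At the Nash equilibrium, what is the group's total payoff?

For player j, contributing a unit is worthwhile iff 2.4 × (j's share) ≥ 1, i.e. iff j's share is at least 0.4167.
Only Jomo (9/17) clears that bar, contributing 57; the remaining 4 contribute 0. Total contributed: 57.
The shared-resources pool pays out 2.4 × 57 = 136.80 in total (split across the unequal shares, but the aggregate is all that matters for the group sum).
The 4 free-riders keep 57 each, adding 228. Group total = 228 + 136.80 = 364.80.

364.80 hours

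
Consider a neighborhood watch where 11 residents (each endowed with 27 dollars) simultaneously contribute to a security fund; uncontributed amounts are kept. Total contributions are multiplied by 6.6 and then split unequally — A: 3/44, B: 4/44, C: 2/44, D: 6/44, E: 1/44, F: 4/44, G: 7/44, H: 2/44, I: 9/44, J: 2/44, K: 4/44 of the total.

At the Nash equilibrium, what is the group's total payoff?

599.40 dollars

For player j, contributing a unit is worthwhile iff 6.6 × (j's share) ≥ 1, i.e. iff j's share is at least 0.1515.
G and I clear that bar, contributing 27 each; the remaining 9 contribute 0. Total contributed: 54.
The security fund pays out 6.6 × 54 = 356.40 in total (split across the unequal shares, but the aggregate is all that matters for the group sum).
The 9 free-riders keep 27 each, adding 243. Group total = 243 + 356.40 = 599.40.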